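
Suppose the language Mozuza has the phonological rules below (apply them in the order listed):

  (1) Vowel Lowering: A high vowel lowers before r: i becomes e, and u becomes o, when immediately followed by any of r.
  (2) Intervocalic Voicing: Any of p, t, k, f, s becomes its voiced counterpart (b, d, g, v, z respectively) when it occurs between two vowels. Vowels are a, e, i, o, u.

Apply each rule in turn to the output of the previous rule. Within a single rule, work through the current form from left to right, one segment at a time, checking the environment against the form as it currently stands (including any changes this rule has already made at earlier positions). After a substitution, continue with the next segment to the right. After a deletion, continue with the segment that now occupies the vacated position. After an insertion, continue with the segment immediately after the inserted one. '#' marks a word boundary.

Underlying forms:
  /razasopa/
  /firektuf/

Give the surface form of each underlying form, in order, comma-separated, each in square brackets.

[razazoba], [ferektuf]

/razasopa/:
  (1) Vowel Lowering: no change — [razasopa]
  (2) Intervocalic Voicing: [razasopa] → [razazoba]
/firektuf/:
  (1) Vowel Lowering: [firektuf] → [ferektuf]
  (2) Intervocalic Voicing: no change — [ferektuf]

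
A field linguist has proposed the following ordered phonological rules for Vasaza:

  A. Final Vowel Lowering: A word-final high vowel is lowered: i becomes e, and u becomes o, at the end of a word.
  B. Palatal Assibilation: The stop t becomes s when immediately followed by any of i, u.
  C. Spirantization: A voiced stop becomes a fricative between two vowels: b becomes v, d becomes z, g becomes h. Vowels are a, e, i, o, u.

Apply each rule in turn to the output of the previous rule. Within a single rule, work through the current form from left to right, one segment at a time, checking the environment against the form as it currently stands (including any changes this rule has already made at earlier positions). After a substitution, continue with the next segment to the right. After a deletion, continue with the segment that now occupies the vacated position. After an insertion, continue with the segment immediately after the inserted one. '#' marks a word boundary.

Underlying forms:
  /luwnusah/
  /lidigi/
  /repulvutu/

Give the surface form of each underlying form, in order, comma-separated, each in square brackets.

/luwnusah/:
  A Final Vowel Lowering: no change — [luwnusah]
  B Palatal Assibilation: no change — [luwnusah]
  C Spirantization: no change — [luwnusah]
/lidigi/:
  A Final Vowel Lowering: [lidigi] → [lidige]
  B Palatal Assibilation: no change — [lidige]
  C Spirantization: [lidige] → [lizihe]
/repulvutu/:
  A Final Vowel Lowering: [repulvutu] → [repulvuto]
  B Palatal Assibilation: no change — [repulvuto]
  C Spirantization: no change — [repulvuto]

[luwnusah], [lizihe], [repulvuto]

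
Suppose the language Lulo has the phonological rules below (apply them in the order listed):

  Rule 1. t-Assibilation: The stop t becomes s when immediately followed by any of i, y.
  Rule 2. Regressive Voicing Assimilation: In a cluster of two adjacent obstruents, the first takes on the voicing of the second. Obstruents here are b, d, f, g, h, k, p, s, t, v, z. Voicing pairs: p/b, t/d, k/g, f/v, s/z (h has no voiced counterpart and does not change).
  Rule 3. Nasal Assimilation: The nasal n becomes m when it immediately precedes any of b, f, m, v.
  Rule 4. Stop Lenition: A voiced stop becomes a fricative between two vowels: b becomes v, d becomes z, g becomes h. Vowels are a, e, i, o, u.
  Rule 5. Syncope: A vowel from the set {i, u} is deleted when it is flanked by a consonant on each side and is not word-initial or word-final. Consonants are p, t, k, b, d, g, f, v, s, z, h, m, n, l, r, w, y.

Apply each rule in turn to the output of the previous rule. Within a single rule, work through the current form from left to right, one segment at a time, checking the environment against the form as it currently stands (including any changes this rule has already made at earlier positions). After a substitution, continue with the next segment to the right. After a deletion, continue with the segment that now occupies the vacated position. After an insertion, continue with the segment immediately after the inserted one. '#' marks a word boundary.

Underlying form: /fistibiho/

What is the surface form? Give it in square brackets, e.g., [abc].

Rule 1 t-Assibilation: [fistibiho] → [fissibiho]
Rule 2 Regressive Voicing Assimilation: no change — [fissibiho]
Rule 3 Nasal Assimilation: no change — [fissibiho]
Rule 4 Stop Lenition: [fissibiho] → [fissiviho]
Rule 5 Syncope: [fissiviho] → [fssvho]

[fssvho]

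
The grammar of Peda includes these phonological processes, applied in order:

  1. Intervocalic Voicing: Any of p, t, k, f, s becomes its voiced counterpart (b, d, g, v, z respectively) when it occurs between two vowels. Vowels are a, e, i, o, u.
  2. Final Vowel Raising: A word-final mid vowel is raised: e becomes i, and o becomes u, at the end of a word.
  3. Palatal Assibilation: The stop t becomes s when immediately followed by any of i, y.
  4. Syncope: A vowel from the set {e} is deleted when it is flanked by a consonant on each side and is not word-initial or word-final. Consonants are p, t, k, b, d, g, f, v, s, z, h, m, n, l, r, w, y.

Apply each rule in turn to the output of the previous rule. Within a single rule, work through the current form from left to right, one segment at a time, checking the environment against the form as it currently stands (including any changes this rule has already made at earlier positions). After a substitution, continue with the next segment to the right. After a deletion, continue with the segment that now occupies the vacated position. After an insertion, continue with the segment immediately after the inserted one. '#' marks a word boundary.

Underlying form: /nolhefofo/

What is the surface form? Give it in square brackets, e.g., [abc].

1 Intervocalic Voicing: [nolhefofo] → [nolhevovo]
2 Final Vowel Raising: [nolhevovo] → [nolhevovu]
3 Palatal Assibilation: no change — [nolhevovu]
4 Syncope: [nolhevovu] → [nolhvovu]

[nolhvovu]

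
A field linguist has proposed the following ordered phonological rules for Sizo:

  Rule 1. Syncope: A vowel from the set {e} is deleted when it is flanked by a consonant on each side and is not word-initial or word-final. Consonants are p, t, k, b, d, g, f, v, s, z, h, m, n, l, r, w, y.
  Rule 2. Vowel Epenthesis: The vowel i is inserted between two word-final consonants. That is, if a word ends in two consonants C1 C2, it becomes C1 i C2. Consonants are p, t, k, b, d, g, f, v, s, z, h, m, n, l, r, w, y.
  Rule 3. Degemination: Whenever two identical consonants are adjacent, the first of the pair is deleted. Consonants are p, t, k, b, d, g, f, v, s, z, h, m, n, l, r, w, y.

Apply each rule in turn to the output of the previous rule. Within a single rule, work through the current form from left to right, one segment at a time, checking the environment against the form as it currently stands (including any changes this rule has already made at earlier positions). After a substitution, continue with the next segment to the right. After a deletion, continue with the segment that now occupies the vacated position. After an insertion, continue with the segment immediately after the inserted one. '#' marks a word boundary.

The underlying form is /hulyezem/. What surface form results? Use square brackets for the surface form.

Rule 1 Syncope: [hulyezem] → [hulyzm]
Rule 2 Vowel Epenthesis: [hulyzm] → [hulyzim]
Rule 3 Degemination: no change — [hulyzim]

[hulyzim]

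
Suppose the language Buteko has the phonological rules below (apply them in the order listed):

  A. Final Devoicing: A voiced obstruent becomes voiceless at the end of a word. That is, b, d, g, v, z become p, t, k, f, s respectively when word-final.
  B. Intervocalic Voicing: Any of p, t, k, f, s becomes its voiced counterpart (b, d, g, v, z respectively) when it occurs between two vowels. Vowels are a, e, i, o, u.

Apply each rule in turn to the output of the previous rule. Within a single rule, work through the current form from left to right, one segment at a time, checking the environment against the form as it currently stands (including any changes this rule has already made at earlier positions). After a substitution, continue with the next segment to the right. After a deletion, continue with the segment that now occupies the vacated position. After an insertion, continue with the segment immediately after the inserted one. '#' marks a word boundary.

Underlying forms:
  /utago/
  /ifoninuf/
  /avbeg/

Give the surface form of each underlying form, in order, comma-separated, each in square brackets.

[udago], [ivoninuf], [avbek]

/utago/:
  A Final Devoicing: no change — [utago]
  B Intervocalic Voicing: [utago] → [udago]
/ifoninuf/:
  A Final Devoicing: no change — [ifoninuf]
  B Intervocalic Voicing: [ifoninuf] → [ivoninuf]
/avbeg/:
  A Final Devoicing: [avbeg] → [avbek]
  B Intervocalic Voicing: no change — [avbek]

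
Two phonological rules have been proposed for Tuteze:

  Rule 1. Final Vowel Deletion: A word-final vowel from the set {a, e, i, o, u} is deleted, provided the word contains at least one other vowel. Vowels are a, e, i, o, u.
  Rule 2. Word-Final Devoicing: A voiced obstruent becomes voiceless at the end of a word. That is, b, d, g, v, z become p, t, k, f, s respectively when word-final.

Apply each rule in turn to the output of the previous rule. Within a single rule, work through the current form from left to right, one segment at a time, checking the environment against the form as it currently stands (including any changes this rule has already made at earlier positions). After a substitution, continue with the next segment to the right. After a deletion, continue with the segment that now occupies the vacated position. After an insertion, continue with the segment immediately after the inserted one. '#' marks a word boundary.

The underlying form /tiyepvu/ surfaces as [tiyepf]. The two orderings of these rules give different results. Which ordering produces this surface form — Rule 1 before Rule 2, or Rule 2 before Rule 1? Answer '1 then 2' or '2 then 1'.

1 then 2

Order 1 then 2:
  1 Final Vowel Deletion: [tiyepvu] → [tiyepv]
  2 Word-Final Devoicing: [tiyepv] → [tiyepf]
  result: [tiyepf]
Order 2 then 1:
  2 Word-Final Devoicing: no change — [tiyepvu]
  1 Final Vowel Deletion: [tiyepvu] → [tiyepv]
  result: [tiyepv]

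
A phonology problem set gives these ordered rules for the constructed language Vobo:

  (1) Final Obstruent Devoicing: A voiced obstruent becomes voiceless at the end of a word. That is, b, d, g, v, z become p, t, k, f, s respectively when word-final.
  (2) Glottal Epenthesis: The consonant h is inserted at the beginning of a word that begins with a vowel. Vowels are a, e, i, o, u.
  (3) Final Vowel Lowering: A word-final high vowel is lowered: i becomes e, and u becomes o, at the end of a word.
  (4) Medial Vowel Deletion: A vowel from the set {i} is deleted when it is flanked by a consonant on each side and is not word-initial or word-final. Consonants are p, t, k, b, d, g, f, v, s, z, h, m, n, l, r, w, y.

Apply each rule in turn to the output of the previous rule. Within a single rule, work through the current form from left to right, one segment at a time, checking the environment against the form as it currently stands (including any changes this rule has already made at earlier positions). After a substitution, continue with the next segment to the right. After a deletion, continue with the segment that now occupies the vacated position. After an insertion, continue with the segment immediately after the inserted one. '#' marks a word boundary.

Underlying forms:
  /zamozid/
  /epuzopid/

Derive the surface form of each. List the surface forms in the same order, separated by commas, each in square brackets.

/zamozid/:
  (1) Final Obstruent Devoicing: [zamozid] → [zamozit]
  (2) Glottal Epenthesis: no change — [zamozit]
  (3) Final Vowel Lowering: no change — [zamozit]
  (4) Medial Vowel Deletion: [zamozit] → [zamozt]
/epuzopid/:
  (1) Final Obstruent Devoicing: [epuzopid] → [epuzopit]
  (2) Glottal Epenthesis: [epuzopit] → [hepuzopit]
  (3) Final Vowel Lowering: no change — [hepuzopit]
  (4) Medial Vowel Deletion: [hepuzopit] → [hepuzopt]

[zamozt], [hepuzopt]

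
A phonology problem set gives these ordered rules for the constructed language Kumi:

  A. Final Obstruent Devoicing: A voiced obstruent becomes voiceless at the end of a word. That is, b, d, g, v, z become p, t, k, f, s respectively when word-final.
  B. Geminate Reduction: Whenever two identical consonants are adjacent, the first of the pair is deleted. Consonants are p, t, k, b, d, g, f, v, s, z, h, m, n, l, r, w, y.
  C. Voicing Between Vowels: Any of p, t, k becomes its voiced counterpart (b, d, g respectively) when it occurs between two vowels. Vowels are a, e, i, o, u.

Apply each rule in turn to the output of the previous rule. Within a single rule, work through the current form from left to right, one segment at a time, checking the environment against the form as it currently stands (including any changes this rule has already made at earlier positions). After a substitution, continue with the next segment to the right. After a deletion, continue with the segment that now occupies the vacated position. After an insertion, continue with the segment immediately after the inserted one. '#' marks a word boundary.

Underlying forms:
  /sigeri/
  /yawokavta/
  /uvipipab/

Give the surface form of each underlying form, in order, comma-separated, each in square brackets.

/sigeri/:
  A Final Obstruent Devoicing: no change — [sigeri]
  B Geminate Reduction: no change — [sigeri]
  C Voicing Between Vowels: no change — [sigeri]
/yawokavta/:
  A Final Obstruent Devoicing: no change — [yawokavta]
  B Geminate Reduction: no change — [yawokavta]
  C Voicing Between Vowels: [yawokavta] → [yawogavta]
/uvipipab/:
  A Final Obstruent Devoicing: [uvipipab] → [uvipipap]
  B Geminate Reduction: no change — [uvipipap]
  C Voicing Between Vowels: [uvipipap] → [uvibibap]

[sigeri], [yawogavta], [uvibibap]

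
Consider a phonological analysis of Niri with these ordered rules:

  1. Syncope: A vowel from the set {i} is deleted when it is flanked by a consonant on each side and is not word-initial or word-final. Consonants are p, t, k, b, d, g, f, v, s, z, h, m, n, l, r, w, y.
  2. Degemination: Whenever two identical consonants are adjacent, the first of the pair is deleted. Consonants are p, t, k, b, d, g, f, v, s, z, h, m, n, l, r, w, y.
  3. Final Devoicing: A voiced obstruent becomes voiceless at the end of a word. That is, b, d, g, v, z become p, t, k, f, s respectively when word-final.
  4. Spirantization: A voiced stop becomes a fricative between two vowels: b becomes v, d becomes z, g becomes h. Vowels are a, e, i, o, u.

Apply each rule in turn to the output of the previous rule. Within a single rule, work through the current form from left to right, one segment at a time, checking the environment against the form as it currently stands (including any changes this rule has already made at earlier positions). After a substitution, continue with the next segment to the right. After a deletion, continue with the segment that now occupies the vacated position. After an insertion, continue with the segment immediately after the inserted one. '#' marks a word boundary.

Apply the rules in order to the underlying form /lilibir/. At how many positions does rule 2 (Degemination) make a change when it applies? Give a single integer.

1 Syncope: [lilibir] → [llbr]
2 Degemination: [llbr] → [lbr]
3 Final Devoicing: no change — [lbr]
4 Spirantization: no change — [lbr]
Rule 2 changed 1 position(s).

1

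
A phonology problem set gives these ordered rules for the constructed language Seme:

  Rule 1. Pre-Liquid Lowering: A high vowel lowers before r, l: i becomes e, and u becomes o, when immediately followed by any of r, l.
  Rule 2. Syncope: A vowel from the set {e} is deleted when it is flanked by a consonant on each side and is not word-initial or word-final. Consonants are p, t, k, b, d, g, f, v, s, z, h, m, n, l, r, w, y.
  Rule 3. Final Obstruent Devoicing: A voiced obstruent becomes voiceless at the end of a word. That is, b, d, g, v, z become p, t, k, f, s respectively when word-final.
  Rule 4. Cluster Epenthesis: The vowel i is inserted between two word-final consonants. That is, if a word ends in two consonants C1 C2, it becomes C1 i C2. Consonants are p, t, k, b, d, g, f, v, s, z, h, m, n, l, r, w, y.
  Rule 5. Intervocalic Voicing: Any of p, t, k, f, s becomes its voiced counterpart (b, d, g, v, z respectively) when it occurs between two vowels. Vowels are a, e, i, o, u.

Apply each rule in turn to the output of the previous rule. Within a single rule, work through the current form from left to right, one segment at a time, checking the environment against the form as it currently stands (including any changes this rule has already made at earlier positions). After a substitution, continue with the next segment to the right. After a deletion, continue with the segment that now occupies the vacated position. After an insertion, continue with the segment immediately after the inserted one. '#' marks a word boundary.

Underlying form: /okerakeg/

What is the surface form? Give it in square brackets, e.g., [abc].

Rule 1 Pre-Liquid Lowering: no change — [okerakeg]
Rule 2 Syncope: [okerakeg] → [okrakg]
Rule 3 Final Obstruent Devoicing: [okrakg] → [okrakk]
Rule 4 Cluster Epenthesis: [okrakk] → [okrakik]
Rule 5 Intervocalic Voicing: [okrakik] → [okragik]

[okragik]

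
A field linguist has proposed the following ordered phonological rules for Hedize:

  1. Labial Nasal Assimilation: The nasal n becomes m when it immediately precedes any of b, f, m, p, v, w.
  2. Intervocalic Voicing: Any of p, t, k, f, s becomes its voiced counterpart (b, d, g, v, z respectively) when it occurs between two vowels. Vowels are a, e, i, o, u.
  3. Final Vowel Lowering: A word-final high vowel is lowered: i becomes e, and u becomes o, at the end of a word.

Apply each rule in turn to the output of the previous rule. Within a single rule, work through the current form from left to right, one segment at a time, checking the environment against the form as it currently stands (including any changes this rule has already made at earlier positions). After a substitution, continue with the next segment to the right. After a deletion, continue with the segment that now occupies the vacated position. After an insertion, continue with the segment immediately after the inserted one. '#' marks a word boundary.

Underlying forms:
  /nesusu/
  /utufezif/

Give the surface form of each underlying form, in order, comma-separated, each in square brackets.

[nezuzo], [uduvezif]

/nesusu/:
  1 Labial Nasal Assimilation: no change — [nesusu]
  2 Intervocalic Voicing: [nesusu] → [nezuzu]
  3 Final Vowel Lowering: [nezuzu] → [nezuzo]
/utufezif/:
  1 Labial Nasal Assimilation: no change — [utufezif]
  2 Intervocalic Voicing: [utufezif] → [uduvezif]
  3 Final Vowel Lowering: no change — [uduvezif]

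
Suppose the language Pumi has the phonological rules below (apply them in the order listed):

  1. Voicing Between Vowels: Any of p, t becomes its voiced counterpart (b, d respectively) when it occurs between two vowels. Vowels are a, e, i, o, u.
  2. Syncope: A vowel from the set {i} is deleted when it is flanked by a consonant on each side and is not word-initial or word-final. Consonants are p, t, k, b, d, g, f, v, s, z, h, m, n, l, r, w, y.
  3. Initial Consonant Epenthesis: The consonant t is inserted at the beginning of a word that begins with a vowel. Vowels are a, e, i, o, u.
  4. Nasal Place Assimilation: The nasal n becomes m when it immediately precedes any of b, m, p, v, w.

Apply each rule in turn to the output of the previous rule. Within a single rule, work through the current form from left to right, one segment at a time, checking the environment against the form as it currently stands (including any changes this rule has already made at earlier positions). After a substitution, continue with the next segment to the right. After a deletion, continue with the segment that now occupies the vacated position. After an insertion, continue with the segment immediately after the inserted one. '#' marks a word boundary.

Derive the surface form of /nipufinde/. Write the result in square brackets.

1 Voicing Between Vowels: [nipufinde] → [nibufinde]
2 Syncope: [nibufinde] → [nbufnde]
3 Initial Consonant Epenthesis: no change — [nbufnde]
4 Nasal Place Assimilation: [nbufnde] → [mbufnde]

[mbufnde]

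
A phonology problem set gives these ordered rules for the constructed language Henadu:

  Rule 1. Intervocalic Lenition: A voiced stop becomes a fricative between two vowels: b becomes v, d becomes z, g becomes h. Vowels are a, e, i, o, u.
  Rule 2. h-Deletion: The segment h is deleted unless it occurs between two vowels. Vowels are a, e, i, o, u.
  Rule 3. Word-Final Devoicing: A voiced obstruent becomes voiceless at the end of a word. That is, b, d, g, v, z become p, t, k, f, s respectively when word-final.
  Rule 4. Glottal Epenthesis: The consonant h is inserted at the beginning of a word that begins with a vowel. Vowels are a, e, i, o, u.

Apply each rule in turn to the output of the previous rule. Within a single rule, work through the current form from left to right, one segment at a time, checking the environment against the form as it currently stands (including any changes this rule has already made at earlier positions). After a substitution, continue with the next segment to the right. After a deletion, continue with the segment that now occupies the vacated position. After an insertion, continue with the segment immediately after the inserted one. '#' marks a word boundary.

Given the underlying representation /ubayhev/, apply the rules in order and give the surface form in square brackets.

[huvayef]

Rule 1 Intervocalic Lenition: [ubayhev] → [uvayhev]
Rule 2 h-Deletion: [uvayhev] → [uvayev]
Rule 3 Word-Final Devoicing: [uvayev] → [uvayef]
Rule 4 Glottal Epenthesis: [uvayef] → [huvayef]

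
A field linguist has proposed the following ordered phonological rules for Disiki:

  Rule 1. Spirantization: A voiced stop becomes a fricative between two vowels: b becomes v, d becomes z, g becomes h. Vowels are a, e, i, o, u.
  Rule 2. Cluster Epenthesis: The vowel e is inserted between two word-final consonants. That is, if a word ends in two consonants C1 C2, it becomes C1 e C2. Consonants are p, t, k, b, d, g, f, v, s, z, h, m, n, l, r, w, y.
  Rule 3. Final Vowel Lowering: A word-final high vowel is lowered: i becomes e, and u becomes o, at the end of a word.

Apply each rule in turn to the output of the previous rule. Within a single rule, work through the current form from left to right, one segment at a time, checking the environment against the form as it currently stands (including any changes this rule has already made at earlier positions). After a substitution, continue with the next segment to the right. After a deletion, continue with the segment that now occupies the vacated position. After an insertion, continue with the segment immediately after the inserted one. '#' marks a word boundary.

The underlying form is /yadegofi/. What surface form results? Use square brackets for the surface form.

Rule 1 Spirantization: [yadegofi] → [yazehofi]
Rule 2 Cluster Epenthesis: no change — [yazehofi]
Rule 3 Final Vowel Lowering: [yazehofi] → [yazehofe]

[yazehofe]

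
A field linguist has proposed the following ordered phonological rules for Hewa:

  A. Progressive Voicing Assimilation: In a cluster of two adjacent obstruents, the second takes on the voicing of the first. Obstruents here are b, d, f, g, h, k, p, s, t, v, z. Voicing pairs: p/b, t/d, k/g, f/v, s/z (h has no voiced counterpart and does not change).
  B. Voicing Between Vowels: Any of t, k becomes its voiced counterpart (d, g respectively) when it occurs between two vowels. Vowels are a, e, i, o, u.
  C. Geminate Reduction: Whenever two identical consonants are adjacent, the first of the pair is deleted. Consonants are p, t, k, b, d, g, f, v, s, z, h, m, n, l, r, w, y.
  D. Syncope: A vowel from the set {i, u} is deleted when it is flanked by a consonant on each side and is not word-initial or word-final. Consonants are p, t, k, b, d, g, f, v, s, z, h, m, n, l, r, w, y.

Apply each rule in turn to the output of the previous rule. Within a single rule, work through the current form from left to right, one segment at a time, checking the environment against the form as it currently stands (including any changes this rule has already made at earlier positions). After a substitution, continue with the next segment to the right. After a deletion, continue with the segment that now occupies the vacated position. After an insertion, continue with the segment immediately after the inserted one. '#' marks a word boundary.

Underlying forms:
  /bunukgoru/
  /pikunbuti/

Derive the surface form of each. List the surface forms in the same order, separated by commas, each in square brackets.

[bnkoru], [pgnbdi]

/bunukgoru/:
  A Progressive Voicing Assimilation: [bunukgoru] → [bunukkoru]
  B Voicing Between Vowels: no change — [bunukkoru]
  C Geminate Reduction: [bunukkoru] → [bunukoru]
  D Syncope: [bunukoru] → [bnkoru]
/pikunbuti/:
  A Progressive Voicing Assimilation: no change — [pikunbuti]
  B Voicing Between Vowels: [pikunbuti] → [pigunbudi]
  C Geminate Reduction: no change — [pigunbudi]
  D Syncope: [pigunbudi] → [pgnbdi]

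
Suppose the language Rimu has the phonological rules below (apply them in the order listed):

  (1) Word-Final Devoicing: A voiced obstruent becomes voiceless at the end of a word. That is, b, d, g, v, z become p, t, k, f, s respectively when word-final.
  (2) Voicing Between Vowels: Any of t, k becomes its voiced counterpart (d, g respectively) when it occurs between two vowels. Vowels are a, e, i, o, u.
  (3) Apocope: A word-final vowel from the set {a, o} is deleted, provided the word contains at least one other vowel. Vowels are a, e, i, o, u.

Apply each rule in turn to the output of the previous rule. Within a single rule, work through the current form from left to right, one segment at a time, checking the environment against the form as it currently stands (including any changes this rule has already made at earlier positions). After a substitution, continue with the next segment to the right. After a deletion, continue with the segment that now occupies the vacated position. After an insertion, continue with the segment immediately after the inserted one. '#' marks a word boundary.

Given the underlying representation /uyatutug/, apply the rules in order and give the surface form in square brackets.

[uyaduduk]

(1) Word-Final Devoicing: [uyatutug] → [uyatutuk]
(2) Voicing Between Vowels: [uyatutuk] → [uyaduduk]
(3) Apocope: no change — [uyaduduk]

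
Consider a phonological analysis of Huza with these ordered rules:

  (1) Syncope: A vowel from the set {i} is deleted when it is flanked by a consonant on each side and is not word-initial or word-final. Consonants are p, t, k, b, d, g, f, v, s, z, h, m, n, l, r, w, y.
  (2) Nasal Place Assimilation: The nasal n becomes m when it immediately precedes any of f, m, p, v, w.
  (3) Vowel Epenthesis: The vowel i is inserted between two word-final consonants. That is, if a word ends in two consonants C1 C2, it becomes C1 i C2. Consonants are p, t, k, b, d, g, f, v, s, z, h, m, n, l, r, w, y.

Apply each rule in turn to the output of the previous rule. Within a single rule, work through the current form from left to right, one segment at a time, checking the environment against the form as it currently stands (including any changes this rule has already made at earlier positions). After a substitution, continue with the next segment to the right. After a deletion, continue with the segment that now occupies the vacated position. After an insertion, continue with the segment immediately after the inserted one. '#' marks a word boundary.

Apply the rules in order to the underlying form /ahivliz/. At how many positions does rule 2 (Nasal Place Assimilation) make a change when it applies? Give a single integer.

(1) Syncope: [ahivliz] → [ahvlz]
(2) Nasal Place Assimilation: no change — [ahvlz]
(3) Vowel Epenthesis: [ahvlz] → [ahvliz]
Rule 2 changed 0 position(s).

0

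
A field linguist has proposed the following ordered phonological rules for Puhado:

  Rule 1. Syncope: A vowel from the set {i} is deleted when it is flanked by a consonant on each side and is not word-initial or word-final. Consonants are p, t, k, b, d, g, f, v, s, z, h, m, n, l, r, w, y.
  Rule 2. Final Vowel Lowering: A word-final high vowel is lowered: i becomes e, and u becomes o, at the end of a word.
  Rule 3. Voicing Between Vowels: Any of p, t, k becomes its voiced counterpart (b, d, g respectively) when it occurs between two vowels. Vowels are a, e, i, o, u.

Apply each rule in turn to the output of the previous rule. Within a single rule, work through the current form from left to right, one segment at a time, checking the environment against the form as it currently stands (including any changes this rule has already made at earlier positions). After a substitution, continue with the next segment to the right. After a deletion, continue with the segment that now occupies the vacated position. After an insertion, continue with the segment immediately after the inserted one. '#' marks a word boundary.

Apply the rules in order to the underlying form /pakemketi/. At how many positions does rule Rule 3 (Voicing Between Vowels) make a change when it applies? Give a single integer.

2

Rule 1 Syncope: no change — [pakemketi]
Rule 2 Final Vowel Lowering: [pakemketi] → [pakemkete]
Rule 3 Voicing Between Vowels: [pakemkete] → [pagemkede]
Rule Rule 3 changed 2 position(s).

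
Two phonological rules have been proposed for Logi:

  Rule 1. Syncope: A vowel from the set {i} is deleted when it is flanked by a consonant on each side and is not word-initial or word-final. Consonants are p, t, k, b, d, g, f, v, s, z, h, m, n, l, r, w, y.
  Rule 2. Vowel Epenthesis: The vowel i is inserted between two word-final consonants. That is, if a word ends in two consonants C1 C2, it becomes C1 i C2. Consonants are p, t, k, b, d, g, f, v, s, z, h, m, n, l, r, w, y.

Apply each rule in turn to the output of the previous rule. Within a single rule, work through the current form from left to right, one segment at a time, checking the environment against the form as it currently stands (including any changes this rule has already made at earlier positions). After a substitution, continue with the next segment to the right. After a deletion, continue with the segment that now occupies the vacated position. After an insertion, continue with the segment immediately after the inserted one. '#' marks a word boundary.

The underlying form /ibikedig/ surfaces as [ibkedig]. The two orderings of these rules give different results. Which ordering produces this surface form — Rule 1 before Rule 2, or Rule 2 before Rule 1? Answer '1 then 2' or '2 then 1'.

Order 1 then 2:
  1 Syncope: [ibikedig] → [ibkedg]
  2 Vowel Epenthesis: [ibkedg] → [ibkedig]
  result: [ibkedig]
Order 2 then 1:
  2 Vowel Epenthesis: no change — [ibikedig]
  1 Syncope: [ibikedig] → [ibkedg]
  result: [ibkedg]

1 then 2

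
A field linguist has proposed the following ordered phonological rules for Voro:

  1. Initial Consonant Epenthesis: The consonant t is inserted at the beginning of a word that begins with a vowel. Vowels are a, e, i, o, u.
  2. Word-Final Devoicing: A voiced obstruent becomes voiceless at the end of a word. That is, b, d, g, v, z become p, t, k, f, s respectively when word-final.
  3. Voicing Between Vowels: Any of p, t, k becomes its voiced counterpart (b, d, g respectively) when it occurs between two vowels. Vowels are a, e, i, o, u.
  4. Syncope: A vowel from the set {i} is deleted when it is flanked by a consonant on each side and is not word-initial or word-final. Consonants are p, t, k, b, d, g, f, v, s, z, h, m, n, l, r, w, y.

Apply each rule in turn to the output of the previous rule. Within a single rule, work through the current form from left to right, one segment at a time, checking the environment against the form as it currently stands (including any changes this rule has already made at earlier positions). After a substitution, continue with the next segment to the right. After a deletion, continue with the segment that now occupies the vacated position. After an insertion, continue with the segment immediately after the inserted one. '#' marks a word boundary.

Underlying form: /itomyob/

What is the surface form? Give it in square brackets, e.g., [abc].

[tdomyop]

1 Initial Consonant Epenthesis: [itomyob] → [titomyob]
2 Word-Final Devoicing: [titomyob] → [titomyop]
3 Voicing Between Vowels: [titomyop] → [tidomyop]
4 Syncope: [tidomyop] → [tdomyop]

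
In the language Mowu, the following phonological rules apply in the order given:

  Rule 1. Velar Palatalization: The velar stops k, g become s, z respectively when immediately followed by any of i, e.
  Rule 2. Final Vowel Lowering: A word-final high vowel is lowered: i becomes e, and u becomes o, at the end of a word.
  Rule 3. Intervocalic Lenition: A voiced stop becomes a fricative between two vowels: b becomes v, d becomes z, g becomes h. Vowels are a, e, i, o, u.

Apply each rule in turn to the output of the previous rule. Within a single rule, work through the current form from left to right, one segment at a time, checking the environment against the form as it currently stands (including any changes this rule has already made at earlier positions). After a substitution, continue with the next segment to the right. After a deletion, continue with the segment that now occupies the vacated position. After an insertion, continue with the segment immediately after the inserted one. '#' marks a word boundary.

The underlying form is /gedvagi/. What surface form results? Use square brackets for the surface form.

[zedvaze]

Rule 1 Velar Palatalization: [gedvagi] → [zedvazi]
Rule 2 Final Vowel Lowering: [zedvazi] → [zedvaze]
Rule 3 Intervocalic Lenition: no change — [zedvaze]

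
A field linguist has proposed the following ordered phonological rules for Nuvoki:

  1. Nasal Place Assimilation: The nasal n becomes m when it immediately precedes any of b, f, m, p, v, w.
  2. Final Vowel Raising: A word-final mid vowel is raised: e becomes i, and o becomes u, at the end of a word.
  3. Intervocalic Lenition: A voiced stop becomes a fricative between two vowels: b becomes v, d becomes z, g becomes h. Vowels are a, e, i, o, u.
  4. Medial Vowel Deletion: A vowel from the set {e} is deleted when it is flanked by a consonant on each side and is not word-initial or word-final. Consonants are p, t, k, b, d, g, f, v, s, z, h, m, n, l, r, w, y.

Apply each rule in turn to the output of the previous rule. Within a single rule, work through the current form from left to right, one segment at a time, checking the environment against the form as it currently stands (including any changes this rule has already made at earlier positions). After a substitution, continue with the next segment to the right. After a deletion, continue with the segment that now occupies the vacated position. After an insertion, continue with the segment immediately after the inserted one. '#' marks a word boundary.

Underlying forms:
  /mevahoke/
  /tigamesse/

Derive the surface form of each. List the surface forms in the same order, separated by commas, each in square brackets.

[mvahoki], [tihamssi]

/mevahoke/:
  1 Nasal Place Assimilation: no change — [mevahoke]
  2 Final Vowel Raising: [mevahoke] → [mevahoki]
  3 Intervocalic Lenition: no change — [mevahoki]
  4 Medial Vowel Deletion: [mevahoki] → [mvahoki]
/tigamesse/:
  1 Nasal Place Assimilation: no change — [tigamesse]
  2 Final Vowel Raising: [tigamesse] → [tigamessi]
  3 Intervocalic Lenition: [tigamessi] → [tihamessi]
  4 Medial Vowel Deletion: [tihamessi] → [tihamssi]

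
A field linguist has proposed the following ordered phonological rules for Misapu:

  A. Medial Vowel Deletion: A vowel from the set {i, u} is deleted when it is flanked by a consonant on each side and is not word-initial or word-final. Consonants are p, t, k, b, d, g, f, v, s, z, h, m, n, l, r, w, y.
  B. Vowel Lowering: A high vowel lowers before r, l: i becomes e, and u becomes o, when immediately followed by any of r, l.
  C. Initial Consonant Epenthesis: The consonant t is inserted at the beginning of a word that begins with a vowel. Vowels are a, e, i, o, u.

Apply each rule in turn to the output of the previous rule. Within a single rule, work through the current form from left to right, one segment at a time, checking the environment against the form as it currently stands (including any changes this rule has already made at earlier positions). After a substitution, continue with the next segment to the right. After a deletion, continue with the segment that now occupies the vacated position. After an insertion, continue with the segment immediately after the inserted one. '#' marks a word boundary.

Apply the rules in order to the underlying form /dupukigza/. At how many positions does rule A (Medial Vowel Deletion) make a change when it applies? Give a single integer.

3

A Medial Vowel Deletion: [dupukigza] → [dpkgza]
B Vowel Lowering: no change — [dpkgza]
C Initial Consonant Epenthesis: no change — [dpkgza]
Rule A changed 3 position(s).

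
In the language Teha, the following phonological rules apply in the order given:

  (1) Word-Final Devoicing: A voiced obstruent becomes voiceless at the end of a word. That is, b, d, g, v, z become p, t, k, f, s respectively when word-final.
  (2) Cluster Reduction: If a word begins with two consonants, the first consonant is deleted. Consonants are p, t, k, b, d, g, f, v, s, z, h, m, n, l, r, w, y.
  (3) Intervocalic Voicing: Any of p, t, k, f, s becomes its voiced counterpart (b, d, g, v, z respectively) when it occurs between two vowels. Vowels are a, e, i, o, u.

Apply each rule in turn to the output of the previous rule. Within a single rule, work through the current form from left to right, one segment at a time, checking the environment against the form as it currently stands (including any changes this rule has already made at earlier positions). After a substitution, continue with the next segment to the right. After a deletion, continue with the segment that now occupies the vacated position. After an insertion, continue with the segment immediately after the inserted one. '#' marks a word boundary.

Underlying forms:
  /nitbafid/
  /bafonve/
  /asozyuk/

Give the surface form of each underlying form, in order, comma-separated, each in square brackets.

[nitbavit], [bavonve], [azozyuk]

/nitbafid/:
  (1) Word-Final Devoicing: [nitbafid] → [nitbafit]
  (2) Cluster Reduction: no change — [nitbafit]
  (3) Intervocalic Voicing: [nitbafit] → [nitbavit]
/bafonve/:
  (1) Word-Final Devoicing: no change — [bafonve]
  (2) Cluster Reduction: no change — [bafonve]
  (3) Intervocalic Voicing: [bafonve] → [bavonve]
/asozyuk/:
  (1) Word-Final Devoicing: no change — [asozyuk]
  (2) Cluster Reduction: no change — [asozyuk]
  (3) Intervocalic Voicing: [asozyuk] → [azozyuk]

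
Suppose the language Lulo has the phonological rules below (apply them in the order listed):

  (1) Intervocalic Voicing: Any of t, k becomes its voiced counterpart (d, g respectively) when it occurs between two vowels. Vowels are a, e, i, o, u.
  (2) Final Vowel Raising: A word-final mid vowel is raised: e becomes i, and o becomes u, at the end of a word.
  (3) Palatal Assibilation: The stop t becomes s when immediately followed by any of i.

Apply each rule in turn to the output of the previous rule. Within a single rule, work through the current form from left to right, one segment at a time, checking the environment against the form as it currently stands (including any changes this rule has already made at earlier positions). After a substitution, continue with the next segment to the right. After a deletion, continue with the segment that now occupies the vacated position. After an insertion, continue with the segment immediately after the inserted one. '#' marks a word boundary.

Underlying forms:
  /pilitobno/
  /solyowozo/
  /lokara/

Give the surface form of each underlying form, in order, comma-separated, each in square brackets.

[pilidobnu], [solyowozu], [logara]

/pilitobno/:
  (1) Intervocalic Voicing: [pilitobno] → [pilidobno]
  (2) Final Vowel Raising: [pilidobno] → [pilidobnu]
  (3) Palatal Assibilation: no change — [pilidobnu]
/solyowozo/:
  (1) Intervocalic Voicing: no change — [solyowozo]
  (2) Final Vowel Raising: [solyowozo] → [solyowozu]
  (3) Palatal Assibilation: no change — [solyowozu]
/lokara/:
  (1) Intervocalic Voicing: [lokara] → [logara]
  (2) Final Vowel Raising: no change — [logara]
  (3) Palatal Assibilation: no change — [logara]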